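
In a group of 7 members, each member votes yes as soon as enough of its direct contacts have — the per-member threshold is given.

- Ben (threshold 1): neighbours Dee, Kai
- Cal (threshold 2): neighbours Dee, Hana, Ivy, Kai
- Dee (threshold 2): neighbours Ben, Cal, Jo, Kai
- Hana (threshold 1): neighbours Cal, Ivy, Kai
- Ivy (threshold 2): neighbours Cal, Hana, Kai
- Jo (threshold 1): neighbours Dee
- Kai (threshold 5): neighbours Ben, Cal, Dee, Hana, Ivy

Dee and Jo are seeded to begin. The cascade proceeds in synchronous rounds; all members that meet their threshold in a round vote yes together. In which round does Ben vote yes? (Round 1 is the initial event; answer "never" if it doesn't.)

2

Round 1 — Dee, Jo vote yes (initial).
Round 2 — checking thresholds:
  Ben: 1 of 2 neighbours ≥ 1, votes yes.
  Cal: 1 of 4 neighbours < 2, below threshold.
  Kai: 1 of 5 neighbours < 5, below threshold.
Round 3 — no new yes votes; cascade stops.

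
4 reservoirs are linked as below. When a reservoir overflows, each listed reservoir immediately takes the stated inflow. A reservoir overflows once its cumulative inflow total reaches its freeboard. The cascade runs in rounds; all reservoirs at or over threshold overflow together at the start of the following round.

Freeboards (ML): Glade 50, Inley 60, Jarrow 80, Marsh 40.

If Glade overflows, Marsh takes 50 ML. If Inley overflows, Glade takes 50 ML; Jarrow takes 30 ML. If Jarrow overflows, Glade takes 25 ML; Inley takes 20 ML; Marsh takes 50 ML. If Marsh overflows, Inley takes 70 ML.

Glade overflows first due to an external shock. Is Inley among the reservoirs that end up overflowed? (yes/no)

Round 1 — Glade overflows (initial).
  Marsh: +50 → 50 ≥ 40
Round 2 — Marsh overflows.
  Inley: +70 → 70 ≥ 60
Round 3 — Inley overflows.
  Jarrow: +30 → 30 < 80
No further overflows.

yes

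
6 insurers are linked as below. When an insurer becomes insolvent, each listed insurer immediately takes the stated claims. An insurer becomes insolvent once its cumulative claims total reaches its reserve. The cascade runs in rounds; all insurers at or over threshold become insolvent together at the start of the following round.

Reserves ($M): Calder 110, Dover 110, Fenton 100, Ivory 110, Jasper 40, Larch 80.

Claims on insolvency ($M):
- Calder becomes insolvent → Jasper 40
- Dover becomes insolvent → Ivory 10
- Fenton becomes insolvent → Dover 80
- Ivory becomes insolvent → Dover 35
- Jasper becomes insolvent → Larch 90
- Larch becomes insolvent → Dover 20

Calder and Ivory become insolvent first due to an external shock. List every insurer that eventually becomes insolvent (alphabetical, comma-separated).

Round 1 — Calder, Ivory become insolvent (initial).
  Dover: +35 → 35 < 110
  Jasper: +40 → 40 ≥ 40
Round 2 — Jasper becomes insolvent.
  Larch: +90 → 90 ≥ 80
Round 3 — Larch becomes insolvent.
  Dover: +20 → 55 < 110
No further insolvencies.

Calder, Ivory, Jasper, Larch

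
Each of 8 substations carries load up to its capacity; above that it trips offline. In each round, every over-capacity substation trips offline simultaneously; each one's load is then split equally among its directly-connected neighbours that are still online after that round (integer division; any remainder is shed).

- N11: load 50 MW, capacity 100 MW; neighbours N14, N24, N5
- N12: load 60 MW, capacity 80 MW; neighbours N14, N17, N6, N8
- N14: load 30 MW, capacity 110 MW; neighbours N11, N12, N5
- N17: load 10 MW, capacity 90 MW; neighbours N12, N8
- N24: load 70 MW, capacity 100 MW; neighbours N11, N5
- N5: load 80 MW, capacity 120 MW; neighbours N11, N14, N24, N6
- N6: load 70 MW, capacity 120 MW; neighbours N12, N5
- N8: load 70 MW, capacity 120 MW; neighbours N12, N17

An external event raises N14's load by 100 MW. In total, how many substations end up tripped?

6

Round 1 — N14 at 130 > 110. N14 trips offline.
  N14 sheds 130 MW to N11, N12, N5: 43 each (1 lost).
    N11: 50+43 = 93 ≤ 100
    N12: 60+43 = 103 > 80
    N5: 80+43 = 123 > 120
Round 2 — N12, N5 trip offline.
  N12 sheds 103 MW to N17, N6, N8: 34 each (1 lost).
    N17: 10+34 = 44 ≤ 90
    N6: 70+34 = 104 ≤ 120
    N8: 70+34 = 104 ≤ 120
  N5 sheds 123 MW to N11, N24, N6: 41 each.
    N11: 93+41 = 134 > 100
    N24: 70+41 = 111 > 100
    N6: 104+41 = 145 > 120
Round 3 — N11, N24, N6 trip offline.
  N11 sheds 134 MW: no online neighbours, lost.
  N24 sheds 111 MW: no online neighbours, lost.
  N6 sheds 145 MW: no online neighbours, lost.
No further trips.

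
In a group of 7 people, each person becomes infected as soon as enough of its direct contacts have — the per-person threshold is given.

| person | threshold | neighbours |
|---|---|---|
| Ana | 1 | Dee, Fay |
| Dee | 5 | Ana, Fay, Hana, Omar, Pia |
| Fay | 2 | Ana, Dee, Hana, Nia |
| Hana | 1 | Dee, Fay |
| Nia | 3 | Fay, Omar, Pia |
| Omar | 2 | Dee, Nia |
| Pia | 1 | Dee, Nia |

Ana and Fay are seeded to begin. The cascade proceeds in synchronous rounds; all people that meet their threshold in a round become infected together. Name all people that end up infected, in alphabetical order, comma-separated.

Round 1 — Ana, Fay become infected (initial).
Round 2 — checking thresholds:
  Dee: 2 of 5 neighbours < 5, not yet.
  Hana: 1 of 2 neighbours ≥ 1, becomes infected.
  Nia: 1 of 3 neighbours < 3, not yet.
Round 3 — no new infections; cascade stops.

Ana, Fay, Hana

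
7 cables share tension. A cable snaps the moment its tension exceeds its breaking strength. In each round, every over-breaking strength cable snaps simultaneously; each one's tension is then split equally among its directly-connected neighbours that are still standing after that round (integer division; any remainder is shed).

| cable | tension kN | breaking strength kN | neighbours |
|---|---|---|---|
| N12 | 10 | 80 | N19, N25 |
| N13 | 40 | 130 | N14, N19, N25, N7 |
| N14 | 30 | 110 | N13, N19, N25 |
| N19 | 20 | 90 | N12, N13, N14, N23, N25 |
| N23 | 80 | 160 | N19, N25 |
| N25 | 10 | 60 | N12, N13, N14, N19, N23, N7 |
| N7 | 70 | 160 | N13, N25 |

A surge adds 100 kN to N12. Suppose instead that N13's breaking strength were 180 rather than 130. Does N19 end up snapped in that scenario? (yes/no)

With N13's breaking strength at 180:
Round 1 — N12 at 110 > 80. N12 snaps.
  N12 sheds 110 kN to N19, N25: 55 each.
    N19: 20+55 = 75 ≤ 90
    N25: 10+55 = 65 > 60
Round 2 — N25 snaps.
  N25 sheds 65 kN to N13, N14, N19, N23, N7: 13 each.
    N13: 40+13 = 53 ≤ 180
    N14: 30+13 = 43 ≤ 110
    N19: 75+13 = 88 ≤ 90
    N23: 80+13 = 93 ≤ 160
    N7: 70+13 = 83 ≤ 160
No further breaks.

no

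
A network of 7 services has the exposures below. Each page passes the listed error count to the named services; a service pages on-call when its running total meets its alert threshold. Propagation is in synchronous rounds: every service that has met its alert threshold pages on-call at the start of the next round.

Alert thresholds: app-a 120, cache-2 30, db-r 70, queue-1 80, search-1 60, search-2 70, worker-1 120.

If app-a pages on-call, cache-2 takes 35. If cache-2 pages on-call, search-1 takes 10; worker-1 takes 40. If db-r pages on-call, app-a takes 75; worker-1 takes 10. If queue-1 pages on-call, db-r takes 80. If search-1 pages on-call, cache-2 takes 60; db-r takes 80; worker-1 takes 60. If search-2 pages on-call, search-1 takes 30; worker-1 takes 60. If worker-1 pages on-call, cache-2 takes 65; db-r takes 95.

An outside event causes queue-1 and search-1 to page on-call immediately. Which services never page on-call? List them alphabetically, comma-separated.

Round 1 — queue-1, search-1 page on-call (initial).
  cache-2: +60 → 60 ≥ 30
  db-r: +80+80 → 160 ≥ 70
  worker-1: +60 → 60 < 120
Round 2 — cache-2, db-r page on-call.
  app-a: +75 → 75 < 120
  worker-1: +40+10 → 110 < 120
No further pages.

app-a, search-2, worker-1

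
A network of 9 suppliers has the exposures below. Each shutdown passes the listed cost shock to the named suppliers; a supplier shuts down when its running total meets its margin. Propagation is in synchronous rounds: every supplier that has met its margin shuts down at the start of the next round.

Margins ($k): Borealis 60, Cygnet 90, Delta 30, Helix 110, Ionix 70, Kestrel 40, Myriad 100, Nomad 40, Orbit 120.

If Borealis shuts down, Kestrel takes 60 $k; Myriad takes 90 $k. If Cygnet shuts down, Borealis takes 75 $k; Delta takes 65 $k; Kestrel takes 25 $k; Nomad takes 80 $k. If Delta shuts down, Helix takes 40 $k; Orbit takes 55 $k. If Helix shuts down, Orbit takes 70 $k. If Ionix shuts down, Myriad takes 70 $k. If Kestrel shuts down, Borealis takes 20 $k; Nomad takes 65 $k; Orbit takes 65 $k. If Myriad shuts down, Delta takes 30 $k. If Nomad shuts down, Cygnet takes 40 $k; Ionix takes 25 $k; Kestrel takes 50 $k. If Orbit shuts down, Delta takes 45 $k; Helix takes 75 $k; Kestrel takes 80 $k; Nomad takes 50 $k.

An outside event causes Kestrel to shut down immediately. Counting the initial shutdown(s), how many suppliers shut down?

2

Round 1 — Kestrel shuts down (initial).
  Borealis: +20 → 20 < 60
  Nomad: +65 → 65 ≥ 40
  Orbit: +65 → 65 < 120
Round 2 — Nomad shuts down.
  Cygnet: +40 → 40 < 90
  Ionix: +25 → 25 < 70
No further shutdowns.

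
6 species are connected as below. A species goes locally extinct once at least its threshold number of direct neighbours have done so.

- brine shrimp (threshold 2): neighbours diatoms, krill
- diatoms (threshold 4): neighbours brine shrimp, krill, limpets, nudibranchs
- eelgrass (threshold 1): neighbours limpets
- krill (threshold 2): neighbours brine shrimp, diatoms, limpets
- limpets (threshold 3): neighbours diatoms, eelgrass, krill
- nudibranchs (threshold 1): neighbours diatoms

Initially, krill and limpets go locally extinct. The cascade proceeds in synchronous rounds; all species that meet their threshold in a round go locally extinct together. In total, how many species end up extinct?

Round 1 — krill, limpets go locally extinct (initial).
Round 2 — checking thresholds:
  brine shrimp: 1 of 2 neighbours < 2, below threshold.
  diatoms: 2 of 4 neighbours < 4, below threshold.
  eelgrass: 1 of 1 neighbours ≥ 1, goes locally extinct.
Round 3 — no new extinctions; cascade stops.

3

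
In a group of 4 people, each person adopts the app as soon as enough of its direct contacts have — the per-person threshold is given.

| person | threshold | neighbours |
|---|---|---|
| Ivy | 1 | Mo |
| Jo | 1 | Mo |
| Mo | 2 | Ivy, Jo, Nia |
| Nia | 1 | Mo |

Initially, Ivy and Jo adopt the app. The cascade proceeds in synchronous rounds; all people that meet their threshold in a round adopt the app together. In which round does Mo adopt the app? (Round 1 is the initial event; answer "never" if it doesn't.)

Round 1 — Ivy, Jo adopt the app (initial).
Round 2 — checking thresholds:
  Mo: 2 of 3 neighbours ≥ 2, adopts the app.
Round 3 — checking thresholds:
  Nia: 1 of 1 neighbours ≥ 1, adopts the app.
Round 4 — no new adoptions; cascade stops.

2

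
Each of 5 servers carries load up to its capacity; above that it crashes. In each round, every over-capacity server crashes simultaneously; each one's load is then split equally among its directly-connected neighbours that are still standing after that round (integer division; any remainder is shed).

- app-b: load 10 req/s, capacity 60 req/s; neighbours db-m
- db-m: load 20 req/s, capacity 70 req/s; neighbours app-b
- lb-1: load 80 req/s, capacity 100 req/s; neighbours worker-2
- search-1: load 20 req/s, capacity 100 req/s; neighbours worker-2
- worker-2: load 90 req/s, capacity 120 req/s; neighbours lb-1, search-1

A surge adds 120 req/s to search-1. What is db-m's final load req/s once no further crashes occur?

Round 1 — search-1 at 140 > 100. search-1 crashes.
  search-1 sheds 140 req/s to worker-2: 140 each.
    worker-2: 90+140 = 230 > 120
Round 2 — worker-2 crashes.
  worker-2 sheds 230 req/s to lb-1: 230 each.
    lb-1: 80+230 = 310 > 100
Round 3 — lb-1 crashes.
  lb-1 sheds 310 req/s: no online neighbours, lost.
No further crashes.

20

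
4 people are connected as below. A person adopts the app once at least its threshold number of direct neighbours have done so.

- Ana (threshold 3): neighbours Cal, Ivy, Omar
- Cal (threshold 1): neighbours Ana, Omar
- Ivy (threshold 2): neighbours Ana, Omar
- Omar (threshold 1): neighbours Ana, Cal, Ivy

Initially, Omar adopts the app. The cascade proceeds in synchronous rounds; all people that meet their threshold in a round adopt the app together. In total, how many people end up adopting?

Round 1 — Omar adopts the app (initial).
Round 2 — checking thresholds:
  Ana: 1 of 3 neighbours < 3, below threshold.
  Cal: 1 of 2 neighbours ≥ 1, adopts the app.
  Ivy: 1 of 2 neighbours < 2, below threshold.
Round 3 — no new adoptions; cascade stops.

2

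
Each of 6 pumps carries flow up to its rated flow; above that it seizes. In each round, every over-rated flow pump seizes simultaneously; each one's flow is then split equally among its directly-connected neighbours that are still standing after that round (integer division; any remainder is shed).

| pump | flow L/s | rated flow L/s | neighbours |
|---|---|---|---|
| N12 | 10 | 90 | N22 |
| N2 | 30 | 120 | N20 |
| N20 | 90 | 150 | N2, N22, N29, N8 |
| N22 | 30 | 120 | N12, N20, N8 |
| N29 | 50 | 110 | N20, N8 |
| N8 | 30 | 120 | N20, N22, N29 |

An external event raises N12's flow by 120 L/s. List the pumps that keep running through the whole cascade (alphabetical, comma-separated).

Round 1 — N12 at 130 > 90. N12 seizes.
  N12 sheds 130 L/s to N22: 130 each.
    N22: 30+130 = 160 > 120
Round 2 — N22 seizes.
  N22 sheds 160 L/s to N20, N8: 80 each.
    N20: 90+80 = 170 > 150
    N8: 30+80 = 110 ≤ 120
Round 3 — N20 seizes.
  N20 sheds 170 L/s to N2, N29, N8: 56 each (2 lost).
    N2: 30+56 = 86 ≤ 120
    N29: 50+56 = 106 ≤ 110
    N8: 110+56 = 166 > 120
Round 4 — N8 seizes.
  N8 sheds 166 L/s to N29: 166 each.
    N29: 106+166 = 272 > 110
Round 5 — N29 seizes.
  N29 sheds 272 L/s: no online neighbours, lost.
No further seizures.

N2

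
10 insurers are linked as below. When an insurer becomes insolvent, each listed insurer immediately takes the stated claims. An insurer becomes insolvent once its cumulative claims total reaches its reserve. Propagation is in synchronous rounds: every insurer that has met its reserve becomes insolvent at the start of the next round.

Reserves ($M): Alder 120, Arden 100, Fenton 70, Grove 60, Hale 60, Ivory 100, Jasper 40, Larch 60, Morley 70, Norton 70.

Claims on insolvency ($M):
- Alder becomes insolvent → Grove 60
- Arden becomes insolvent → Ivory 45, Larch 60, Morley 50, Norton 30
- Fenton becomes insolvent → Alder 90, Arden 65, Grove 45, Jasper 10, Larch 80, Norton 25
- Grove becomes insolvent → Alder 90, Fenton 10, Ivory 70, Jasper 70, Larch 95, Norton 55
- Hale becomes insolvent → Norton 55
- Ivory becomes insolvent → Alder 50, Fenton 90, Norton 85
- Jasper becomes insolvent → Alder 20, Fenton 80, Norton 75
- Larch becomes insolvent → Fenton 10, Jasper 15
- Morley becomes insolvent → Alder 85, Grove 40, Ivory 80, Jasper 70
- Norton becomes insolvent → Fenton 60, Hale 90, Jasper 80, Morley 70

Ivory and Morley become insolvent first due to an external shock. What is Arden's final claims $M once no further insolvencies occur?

65

Round 1 — Ivory, Morley become insolvent (initial).
  Alder: +50+85 → 135 ≥ 120
  Fenton: +90 → 90 ≥ 70
  Grove: +40 → 40 < 60
  Jasper: +70 → 70 ≥ 40
  Norton: +85 → 85 ≥ 70
Round 2 — Alder, Fenton, Jasper, Norton become insolvent.
  Arden: +65 → 65 < 100
  Grove: +60+45 → 145 ≥ 60
  Hale: +90 → 90 ≥ 60
  Larch: +80 → 80 ≥ 60
Round 3 — Grove, Hale, Larch become insolvent.
No further insolvencies.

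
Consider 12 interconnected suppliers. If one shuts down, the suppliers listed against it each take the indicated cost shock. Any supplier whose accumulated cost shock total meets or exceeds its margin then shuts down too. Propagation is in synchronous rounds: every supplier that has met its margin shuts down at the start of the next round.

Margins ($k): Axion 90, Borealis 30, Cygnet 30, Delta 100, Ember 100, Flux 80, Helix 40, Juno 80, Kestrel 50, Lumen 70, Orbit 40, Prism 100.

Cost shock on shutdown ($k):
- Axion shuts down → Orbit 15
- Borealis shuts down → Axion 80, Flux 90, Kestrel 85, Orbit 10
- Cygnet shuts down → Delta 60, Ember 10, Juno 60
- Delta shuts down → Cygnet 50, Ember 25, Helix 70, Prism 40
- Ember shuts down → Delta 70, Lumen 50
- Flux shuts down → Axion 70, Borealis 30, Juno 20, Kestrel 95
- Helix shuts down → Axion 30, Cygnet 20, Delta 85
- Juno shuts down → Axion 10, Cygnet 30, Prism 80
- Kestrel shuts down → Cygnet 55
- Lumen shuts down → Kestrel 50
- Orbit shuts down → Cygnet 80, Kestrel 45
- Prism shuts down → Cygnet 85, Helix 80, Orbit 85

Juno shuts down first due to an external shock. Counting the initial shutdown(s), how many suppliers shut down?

2

Round 1 — Juno shuts down (initial).
  Axion: +10 → 10 < 90
  Cygnet: +30 → 30 ≥ 30
  Prism: +80 → 80 < 100
Round 2 — Cygnet shuts down.
  Delta: +60 → 60 < 100
  Ember: +10 → 10 < 100
No further shutdowns.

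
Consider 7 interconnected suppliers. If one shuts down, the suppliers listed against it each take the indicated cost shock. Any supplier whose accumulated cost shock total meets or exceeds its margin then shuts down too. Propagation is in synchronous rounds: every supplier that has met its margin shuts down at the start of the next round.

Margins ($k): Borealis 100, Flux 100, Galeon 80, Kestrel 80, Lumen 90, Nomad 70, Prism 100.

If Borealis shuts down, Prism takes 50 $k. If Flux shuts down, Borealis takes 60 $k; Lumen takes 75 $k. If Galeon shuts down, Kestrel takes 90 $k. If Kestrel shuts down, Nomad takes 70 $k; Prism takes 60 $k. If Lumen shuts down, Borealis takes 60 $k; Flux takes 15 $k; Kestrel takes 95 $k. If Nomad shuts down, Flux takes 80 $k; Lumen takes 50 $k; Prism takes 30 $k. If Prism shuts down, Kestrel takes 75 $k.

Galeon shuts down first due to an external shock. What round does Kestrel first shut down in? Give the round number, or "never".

Round 1 — Galeon shuts down (initial).
  Kestrel: +90 → 90 ≥ 80
Round 2 — Kestrel shuts down.
  Nomad: +70 → 70 ≥ 70
  Prism: +60 → 60 < 100
Round 3 — Nomad shuts down.
  Flux: +80 → 80 < 100
  Lumen: +50 → 50 < 90
  Prism: +30 → 90 < 100
No further shutdowns.

2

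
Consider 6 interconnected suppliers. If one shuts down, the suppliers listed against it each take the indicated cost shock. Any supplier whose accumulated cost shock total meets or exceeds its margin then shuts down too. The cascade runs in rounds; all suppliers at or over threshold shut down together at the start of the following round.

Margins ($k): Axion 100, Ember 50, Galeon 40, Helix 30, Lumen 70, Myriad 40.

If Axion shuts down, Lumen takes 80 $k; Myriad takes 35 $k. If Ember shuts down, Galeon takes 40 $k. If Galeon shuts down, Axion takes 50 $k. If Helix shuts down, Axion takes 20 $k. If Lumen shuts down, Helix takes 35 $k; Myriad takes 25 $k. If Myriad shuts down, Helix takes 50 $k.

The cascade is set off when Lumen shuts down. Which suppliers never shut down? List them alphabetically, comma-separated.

Round 1 — Lumen shuts down (initial).
  Helix: +35 → 35 ≥ 30
  Myriad: +25 → 25 < 40
Round 2 — Helix shuts down.
  Axion: +20 → 20 < 100
No further shutdowns.

Axion, Ember, Galeon, Myriad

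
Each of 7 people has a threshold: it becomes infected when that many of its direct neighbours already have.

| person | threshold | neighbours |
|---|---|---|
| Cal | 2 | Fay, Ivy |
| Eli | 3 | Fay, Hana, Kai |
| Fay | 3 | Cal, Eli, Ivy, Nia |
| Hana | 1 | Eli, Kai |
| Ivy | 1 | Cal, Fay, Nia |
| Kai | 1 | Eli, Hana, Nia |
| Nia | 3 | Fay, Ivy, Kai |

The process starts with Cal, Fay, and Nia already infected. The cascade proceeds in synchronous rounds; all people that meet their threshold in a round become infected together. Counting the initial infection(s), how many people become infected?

Round 1 — Cal, Fay, Nia become infected (initial).
Round 2 — checking thresholds:
  Eli: 1 of 3 neighbours < 3, not yet.
  Ivy: 3 of 3 neighbours ≥ 1, becomes infected.
  Kai: 1 of 3 neighbours ≥ 1, becomes infected.
Round 3 — checking thresholds:
  Eli: 2 of 3 neighbours < 3, not yet.
  Hana: 1 of 2 neighbours ≥ 1, becomes infected.
Round 4 — checking thresholds:
  Eli: 3 of 3 neighbours ≥ 3, becomes infected.
Round 5 — no new infections; cascade stops.

7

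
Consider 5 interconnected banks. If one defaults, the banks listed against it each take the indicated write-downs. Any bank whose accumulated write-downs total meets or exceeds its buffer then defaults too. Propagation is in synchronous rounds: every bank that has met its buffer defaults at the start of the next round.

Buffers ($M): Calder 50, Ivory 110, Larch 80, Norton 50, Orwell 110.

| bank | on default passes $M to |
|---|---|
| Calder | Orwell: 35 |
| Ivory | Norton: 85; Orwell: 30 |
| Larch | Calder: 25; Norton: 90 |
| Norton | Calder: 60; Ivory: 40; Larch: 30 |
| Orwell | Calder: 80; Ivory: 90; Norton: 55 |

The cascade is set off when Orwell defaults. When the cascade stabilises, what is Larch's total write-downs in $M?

Round 1 — Orwell defaults (initial).
  Calder: +80 → 80 ≥ 50
  Ivory: +90 → 90 < 110
  Norton: +55 → 55 ≥ 50
Round 2 — Calder, Norton default.
  Ivory: +40 → 130 ≥ 110
  Larch: +30 → 30 < 80
Round 3 — Ivory defaults.
No further defaults.

30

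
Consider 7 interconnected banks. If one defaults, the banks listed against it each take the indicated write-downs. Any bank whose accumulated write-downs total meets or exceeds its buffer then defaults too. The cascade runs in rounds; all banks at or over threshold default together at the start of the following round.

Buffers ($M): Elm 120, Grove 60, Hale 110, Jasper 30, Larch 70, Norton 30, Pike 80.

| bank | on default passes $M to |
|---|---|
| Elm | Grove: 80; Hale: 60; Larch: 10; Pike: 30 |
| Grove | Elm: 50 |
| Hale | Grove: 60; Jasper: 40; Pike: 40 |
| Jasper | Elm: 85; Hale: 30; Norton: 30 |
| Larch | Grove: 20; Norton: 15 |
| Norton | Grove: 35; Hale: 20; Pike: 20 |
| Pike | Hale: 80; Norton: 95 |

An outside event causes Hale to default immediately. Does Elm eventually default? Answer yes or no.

yes

Round 1 — Hale defaults (initial).
  Grove: +60 → 60 ≥ 60
  Jasper: +40 → 40 ≥ 30
  Pike: +40 → 40 < 80
Round 2 — Grove, Jasper default.
  Elm: +50+85 → 135 ≥ 120
  Norton: +30 → 30 ≥ 30
Round 3 — Elm, Norton default.
  Larch: +10 → 10 < 70
  Pike: +30+20 → 90 ≥ 80
Round 4 — Pike defaults.
No further defaults.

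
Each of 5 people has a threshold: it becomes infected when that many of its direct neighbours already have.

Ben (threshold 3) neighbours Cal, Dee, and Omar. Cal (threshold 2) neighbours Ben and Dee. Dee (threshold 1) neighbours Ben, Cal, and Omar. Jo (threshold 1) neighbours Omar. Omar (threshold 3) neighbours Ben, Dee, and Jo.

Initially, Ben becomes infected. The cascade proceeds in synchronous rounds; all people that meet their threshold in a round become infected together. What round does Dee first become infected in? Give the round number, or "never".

2

Round 1 — Ben becomes infected (initial).
Round 2 — checking thresholds:
  Cal: 1 of 2 neighbours < 2, holds.
  Dee: 1 of 3 neighbours ≥ 1, becomes infected.
  Omar: 1 of 3 neighbours < 3, holds.
Round 3 — checking thresholds:
  Cal: 2 of 2 neighbours ≥ 2, becomes infected.
  Omar: 2 of 3 neighbours < 3, holds.
Round 4 — no new infections; cascade stops.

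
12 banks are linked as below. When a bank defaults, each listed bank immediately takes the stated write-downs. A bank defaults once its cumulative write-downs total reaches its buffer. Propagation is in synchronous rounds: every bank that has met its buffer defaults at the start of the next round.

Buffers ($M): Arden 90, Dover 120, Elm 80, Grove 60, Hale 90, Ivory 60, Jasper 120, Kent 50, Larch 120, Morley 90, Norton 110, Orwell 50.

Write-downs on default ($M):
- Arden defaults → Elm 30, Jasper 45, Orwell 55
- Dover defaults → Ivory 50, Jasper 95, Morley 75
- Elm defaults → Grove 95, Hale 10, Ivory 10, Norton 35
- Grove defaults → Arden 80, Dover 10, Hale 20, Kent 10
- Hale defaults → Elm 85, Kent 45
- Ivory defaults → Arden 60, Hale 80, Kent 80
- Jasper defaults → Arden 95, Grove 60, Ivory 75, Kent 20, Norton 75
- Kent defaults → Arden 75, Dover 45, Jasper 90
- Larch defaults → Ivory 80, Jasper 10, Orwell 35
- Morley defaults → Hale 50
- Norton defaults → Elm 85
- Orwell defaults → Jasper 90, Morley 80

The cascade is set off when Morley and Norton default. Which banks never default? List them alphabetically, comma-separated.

Arden, Dover, Hale, Ivory, Jasper, Kent, Larch, Orwell

Round 1 — Morley, Norton default (initial).
  Elm: +85 → 85 ≥ 80
  Hale: +50 → 50 < 90
Round 2 — Elm defaults.
  Grove: +95 → 95 ≥ 60
  Hale: +10 → 60 < 90
  Ivory: +10 → 10 < 60
Round 3 — Grove defaults.
  Arden: +80 → 80 < 90
  Dover: +10 → 10 < 120
  Hale: +20 → 80 < 90
  Kent: +10 → 10 < 50
No further defaults.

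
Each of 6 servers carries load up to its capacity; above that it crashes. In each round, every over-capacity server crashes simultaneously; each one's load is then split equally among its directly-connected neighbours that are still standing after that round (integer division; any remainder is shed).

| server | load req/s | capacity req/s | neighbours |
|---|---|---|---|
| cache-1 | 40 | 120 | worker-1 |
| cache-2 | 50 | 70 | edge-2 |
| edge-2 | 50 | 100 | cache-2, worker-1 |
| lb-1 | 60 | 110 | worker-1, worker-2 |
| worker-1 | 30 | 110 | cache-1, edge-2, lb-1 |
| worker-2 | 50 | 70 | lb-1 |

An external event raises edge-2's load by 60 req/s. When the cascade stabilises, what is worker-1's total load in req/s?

Round 1 — edge-2 at 110 > 100. edge-2 crashes.
  edge-2 sheds 110 req/s to cache-2, worker-1: 55 each.
    cache-2: 50+55 = 105 > 70
    worker-1: 30+55 = 85 ≤ 110
Round 2 — cache-2 crashes.
  cache-2 sheds 105 req/s: no online neighbours, lost.
No further crashes.

85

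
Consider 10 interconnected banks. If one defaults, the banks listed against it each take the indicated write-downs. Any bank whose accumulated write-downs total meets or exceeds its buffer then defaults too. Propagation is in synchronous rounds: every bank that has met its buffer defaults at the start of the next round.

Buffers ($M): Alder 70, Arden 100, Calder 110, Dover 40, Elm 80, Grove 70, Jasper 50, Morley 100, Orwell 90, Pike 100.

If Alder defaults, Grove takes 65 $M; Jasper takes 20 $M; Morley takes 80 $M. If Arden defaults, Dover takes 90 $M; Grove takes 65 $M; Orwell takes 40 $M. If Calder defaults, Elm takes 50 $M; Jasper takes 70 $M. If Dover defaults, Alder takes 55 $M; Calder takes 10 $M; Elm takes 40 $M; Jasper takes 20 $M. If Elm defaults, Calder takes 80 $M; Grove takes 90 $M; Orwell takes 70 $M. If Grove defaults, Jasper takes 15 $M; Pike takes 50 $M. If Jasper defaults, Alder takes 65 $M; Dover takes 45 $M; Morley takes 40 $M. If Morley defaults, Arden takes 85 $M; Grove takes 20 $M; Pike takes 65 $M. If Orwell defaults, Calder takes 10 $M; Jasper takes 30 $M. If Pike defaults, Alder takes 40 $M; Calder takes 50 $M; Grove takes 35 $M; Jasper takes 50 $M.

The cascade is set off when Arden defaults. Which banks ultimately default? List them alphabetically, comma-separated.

Round 1 — Arden defaults (initial).
  Dover: +90 → 90 ≥ 40
  Grove: +65 → 65 < 70
  Orwell: +40 → 40 < 90
Round 2 — Dover defaults.
  Alder: +55 → 55 < 70
  Calder: +10 → 10 < 110
  Elm: +40 → 40 < 80
  Jasper: +20 → 20 < 50
No further defaults.

Arden, Dover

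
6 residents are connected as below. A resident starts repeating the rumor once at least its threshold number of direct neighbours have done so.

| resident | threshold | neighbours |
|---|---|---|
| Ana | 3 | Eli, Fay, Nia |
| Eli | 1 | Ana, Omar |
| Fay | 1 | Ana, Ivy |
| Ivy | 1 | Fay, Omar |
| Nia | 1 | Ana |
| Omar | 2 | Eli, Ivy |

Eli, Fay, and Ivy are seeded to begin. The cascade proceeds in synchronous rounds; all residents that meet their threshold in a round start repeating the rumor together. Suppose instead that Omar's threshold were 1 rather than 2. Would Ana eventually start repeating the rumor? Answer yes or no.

no

With Omar's threshold at 1:
Round 1 — Eli, Fay, Ivy start repeating the rumor (initial).
Round 2 — checking thresholds:
  Ana: 2 of 3 neighbours < 3, holds.
  Omar: 2 of 2 neighbours ≥ 1, starts repeating the rumor.
Round 3 — no new spreads; cascade stops.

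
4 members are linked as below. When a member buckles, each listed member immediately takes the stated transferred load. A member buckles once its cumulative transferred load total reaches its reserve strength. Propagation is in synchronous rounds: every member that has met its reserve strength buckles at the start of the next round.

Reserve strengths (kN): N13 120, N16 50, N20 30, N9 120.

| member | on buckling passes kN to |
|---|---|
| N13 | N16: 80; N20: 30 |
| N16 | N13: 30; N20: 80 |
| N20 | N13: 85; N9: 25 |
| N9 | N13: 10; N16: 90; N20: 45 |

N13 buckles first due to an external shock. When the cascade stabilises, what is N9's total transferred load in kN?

Round 1 — N13 buckles (initial).
  N16: +80 → 80 ≥ 50
  N20: +30 → 30 ≥ 30
Round 2 — N16, N20 buckle.
  N9: +25 → 25 < 120
No further bucklings.

25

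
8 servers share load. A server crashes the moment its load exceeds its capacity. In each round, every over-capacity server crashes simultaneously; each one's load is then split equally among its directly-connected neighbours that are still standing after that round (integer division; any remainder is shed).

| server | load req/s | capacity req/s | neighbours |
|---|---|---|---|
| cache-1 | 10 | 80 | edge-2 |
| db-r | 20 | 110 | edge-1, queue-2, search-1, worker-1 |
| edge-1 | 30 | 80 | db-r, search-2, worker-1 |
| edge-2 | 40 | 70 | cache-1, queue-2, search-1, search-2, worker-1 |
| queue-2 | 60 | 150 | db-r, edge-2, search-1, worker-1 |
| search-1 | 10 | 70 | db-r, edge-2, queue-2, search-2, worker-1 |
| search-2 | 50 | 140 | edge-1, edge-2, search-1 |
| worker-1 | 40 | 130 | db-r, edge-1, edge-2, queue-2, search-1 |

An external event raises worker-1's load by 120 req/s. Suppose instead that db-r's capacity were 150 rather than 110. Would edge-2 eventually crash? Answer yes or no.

yes

With db-r's capacity at 150:
Round 1 — worker-1 at 160 > 130. worker-1 crashes.
  worker-1 sheds 160 req/s to db-r, edge-1, edge-2, queue-2, search-1: 32 each.
    db-r: 20+32 = 52 ≤ 150
    edge-1: 30+32 = 62 ≤ 80
    edge-2: 40+32 = 72 > 70
    queue-2: 60+32 = 92 ≤ 150
    search-1: 10+32 = 42 ≤ 70
Round 2 — edge-2 crashes.
  edge-2 sheds 72 req/s to cache-1, queue-2, search-1, search-2: 18 each.
    cache-1: 10+18 = 28 ≤ 80
    queue-2: 92+18 = 110 ≤ 150
    search-1: 42+18 = 60 ≤ 70
    search-2: 50+18 = 68 ≤ 140
No further crashes.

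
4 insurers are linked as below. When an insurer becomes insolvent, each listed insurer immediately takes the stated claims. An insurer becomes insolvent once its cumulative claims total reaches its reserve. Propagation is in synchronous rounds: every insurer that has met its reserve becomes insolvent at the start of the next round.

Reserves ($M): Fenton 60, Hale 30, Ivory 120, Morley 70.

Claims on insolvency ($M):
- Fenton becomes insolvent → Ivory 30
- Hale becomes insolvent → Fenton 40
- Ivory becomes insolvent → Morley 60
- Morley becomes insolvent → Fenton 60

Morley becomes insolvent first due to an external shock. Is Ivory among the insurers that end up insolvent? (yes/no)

Round 1 — Morley becomes insolvent (initial).
  Fenton: +60 → 60 ≥ 60
Round 2 — Fenton becomes insolvent.
  Ivory: +30 → 30 < 120
No further insolvencies.

no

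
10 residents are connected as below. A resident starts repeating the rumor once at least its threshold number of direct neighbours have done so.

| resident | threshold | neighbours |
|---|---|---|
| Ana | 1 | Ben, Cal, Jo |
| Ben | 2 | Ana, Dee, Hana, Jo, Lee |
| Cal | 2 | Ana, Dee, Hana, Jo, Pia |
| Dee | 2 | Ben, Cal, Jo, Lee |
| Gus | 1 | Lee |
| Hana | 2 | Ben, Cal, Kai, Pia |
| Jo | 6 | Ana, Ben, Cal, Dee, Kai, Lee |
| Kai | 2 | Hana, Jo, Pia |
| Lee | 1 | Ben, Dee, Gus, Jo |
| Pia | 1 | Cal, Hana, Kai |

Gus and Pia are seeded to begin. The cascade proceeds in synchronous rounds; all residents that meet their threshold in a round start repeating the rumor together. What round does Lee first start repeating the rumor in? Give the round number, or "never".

Round 1 — Gus, Pia start repeating the rumor (initial).
Round 2 — checking thresholds:
  Cal: 1 of 5 neighbours < 2, holds.
  Hana: 1 of 4 neighbours < 2, holds.
  Kai: 1 of 3 neighbours < 2, holds.
  Lee: 1 of 4 neighbours ≥ 1, starts repeating the rumor.
Round 3 — no new spreads; cascade stops.

2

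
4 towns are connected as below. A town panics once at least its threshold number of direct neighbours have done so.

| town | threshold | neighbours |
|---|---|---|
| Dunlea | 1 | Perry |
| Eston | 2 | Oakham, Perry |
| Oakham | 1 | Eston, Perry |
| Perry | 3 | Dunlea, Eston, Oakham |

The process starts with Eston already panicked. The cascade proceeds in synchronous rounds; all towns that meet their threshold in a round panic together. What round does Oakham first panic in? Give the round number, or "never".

Round 1 — Eston panics (initial).
Round 2 — checking thresholds:
  Oakham: 1 of 2 neighbours ≥ 1, panics.
  Perry: 1 of 3 neighbours < 3, not yet.
Round 3 — no new panics; cascade stops.

2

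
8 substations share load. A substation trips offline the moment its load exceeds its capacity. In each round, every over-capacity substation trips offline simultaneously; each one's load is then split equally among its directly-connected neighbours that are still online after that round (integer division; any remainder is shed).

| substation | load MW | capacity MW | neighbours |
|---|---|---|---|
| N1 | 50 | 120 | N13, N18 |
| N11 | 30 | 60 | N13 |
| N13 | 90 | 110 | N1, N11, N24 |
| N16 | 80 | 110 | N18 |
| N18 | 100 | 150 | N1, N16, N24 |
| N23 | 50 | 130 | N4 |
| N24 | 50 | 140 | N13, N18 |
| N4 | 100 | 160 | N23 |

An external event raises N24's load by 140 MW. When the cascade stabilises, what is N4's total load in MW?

100

Round 1 — N24 at 190 > 140. N24 trips offline.
  N24 sheds 190 MW to N13, N18: 95 each.
    N13: 90+95 = 185 > 110
    N18: 100+95 = 195 > 150
Round 2 — N13, N18 trip offline.
  N13 sheds 185 MW to N1, N11: 92 each (1 lost).
    N1: 50+92 = 142 > 120
    N11: 30+92 = 122 > 60
  N18 sheds 195 MW to N1, N16: 97 each (1 lost).
    N1: 142+97 = 239 > 120
    N16: 80+97 = 177 > 110
Round 3 — N1, N11, N16 trip offline.
  N1 sheds 239 MW: no online neighbours, lost.
  N11 sheds 122 MW: no online neighbours, lost.
  N16 sheds 177 MW: no online neighbours, lost.
No further trips.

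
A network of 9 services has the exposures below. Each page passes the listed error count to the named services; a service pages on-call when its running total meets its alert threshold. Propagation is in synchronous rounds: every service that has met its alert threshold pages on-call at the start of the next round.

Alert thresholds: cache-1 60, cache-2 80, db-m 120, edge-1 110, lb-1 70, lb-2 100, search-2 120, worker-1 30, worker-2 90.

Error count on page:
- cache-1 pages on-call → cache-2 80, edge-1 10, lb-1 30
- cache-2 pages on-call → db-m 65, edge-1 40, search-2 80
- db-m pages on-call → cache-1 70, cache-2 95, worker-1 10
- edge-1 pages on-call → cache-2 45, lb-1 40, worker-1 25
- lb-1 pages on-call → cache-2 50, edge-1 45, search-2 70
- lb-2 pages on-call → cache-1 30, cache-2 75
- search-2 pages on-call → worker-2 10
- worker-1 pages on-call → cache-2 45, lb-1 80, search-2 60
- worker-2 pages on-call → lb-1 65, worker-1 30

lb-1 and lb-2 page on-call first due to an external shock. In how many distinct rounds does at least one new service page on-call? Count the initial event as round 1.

3

Round 1 — lb-1, lb-2 page on-call (initial).
  cache-1: +30 → 30 < 60
  cache-2: +50+75 → 125 ≥ 80
  edge-1: +45 → 45 < 110
  search-2: +70 → 70 < 120
Round 2 — cache-2 pages on-call.
  db-m: +65 → 65 < 120
  edge-1: +40 → 85 < 110
  search-2: +80 → 150 ≥ 120
Round 3 — search-2 pages on-call.
  worker-2: +10 → 10 < 90
No further pages.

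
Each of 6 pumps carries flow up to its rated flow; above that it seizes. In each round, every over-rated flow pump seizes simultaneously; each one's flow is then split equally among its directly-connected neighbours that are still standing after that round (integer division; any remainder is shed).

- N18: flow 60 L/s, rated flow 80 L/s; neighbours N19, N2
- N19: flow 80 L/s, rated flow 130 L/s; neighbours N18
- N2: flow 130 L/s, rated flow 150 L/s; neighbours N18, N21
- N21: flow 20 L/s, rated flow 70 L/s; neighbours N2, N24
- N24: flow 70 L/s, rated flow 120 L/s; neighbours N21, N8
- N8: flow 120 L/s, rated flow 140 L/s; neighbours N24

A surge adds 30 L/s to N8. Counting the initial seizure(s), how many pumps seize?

6

Round 1 — N8 at 150 > 140. N8 seizes.
  N8 sheds 150 L/s to N24: 150 each.
    N24: 70+150 = 220 > 120
Round 2 — N24 seizes.
  N24 sheds 220 L/s to N21: 220 each.
    N21: 20+220 = 240 > 70
Round 3 — N21 seizes.
  N21 sheds 240 L/s to N2: 240 each.
    N2: 130+240 = 370 > 150
Round 4 — N2 seizes.
  N2 sheds 370 L/s to N18: 370 each.
    N18: 60+370 = 430 > 80
Round 5 — N18 seizes.
  N18 sheds 430 L/s to N19: 430 each.
    N19: 80+430 = 510 > 130
Round 6 — N19 seizes.
  N19 sheds 510 L/s: no online neighbours, lost.
No further seizures.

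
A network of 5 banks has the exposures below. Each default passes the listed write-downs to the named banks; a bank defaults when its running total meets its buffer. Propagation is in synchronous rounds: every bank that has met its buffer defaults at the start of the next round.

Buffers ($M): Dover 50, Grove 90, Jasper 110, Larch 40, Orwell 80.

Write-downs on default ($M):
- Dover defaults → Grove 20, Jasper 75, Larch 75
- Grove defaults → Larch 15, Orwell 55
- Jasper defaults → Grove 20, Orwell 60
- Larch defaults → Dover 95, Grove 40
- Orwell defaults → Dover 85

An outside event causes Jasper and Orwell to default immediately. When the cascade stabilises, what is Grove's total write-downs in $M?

Round 1 — Jasper, Orwell default (initial).
  Dover: +85 → 85 ≥ 50
  Grove: +20 → 20 < 90
Round 2 — Dover defaults.
  Grove: +20 → 40 < 90
  Larch: +75 → 75 ≥ 40
Round 3 — Larch defaults.
  Grove: +40 → 80 < 90
No further defaults.

80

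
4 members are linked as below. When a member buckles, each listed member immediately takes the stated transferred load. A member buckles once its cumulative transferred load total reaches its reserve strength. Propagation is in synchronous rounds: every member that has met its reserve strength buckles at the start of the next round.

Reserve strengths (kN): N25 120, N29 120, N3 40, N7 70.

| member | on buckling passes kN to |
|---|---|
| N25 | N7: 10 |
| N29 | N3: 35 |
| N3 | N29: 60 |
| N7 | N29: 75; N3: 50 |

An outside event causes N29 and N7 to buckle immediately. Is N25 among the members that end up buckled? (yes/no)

no

Round 1 — N29, N7 buckle (initial).
  N3: +35+50 → 85 ≥ 40
Round 2 — N3 buckles.
No further bucklings.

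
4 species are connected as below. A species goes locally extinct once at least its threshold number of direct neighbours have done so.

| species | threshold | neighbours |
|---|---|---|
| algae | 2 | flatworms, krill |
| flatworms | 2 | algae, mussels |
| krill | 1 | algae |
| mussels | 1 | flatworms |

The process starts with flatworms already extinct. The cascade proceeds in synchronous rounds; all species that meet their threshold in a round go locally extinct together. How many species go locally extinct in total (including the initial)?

2

Round 1 — flatworms goes locally extinct (initial).
Round 2 — checking thresholds:
  algae: 1 of 2 neighbours < 2, below threshold.
  mussels: 1 of 1 neighbours ≥ 1, goes locally extinct.
Round 3 — no new extinctions; cascade stops.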